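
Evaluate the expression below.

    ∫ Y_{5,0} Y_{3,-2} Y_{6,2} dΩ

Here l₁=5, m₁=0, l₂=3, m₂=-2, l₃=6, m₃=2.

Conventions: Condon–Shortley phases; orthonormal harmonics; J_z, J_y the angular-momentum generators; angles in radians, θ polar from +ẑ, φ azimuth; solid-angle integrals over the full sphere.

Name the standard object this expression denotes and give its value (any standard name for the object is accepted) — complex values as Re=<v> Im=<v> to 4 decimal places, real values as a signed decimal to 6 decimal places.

Gaunt coefficient, -0.077843

This is a Gaunt coefficient — the integral of a triple product of spherical harmonics over the sphere.
m-sum 0 ✓  L=14 even ✓  2≤6≤8 ✓
Π(2lᵢ+1) = 11×7×13 = 1001
triangle coeff Δ(5,3,6) = 1/675675
Σ_t [0,2]: t=0:+1/8640 t=1:−1/2304 t=2:+1/8640 = -7/34560
(3j)²=7/429 [(5 3 6; 0 0 0)], sign=-1
Σ_t [0,1]: t=0:+1/8640 t=1:−1/13824 = 1/23040
(3j)²=2/429 [(5 3 6; 0 -2 2)], sign=+1
⇒ 4πI² = 98/1287
I = (-1)√(98/1287/(4π)) = -0.07784287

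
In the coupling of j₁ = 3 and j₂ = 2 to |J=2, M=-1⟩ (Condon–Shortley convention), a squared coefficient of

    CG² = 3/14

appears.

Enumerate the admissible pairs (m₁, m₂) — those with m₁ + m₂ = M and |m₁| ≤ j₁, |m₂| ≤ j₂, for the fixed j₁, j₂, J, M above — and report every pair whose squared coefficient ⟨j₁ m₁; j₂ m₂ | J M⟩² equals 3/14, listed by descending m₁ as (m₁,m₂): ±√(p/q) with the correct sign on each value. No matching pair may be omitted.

Admissible pairs with m₁+m₂ = M = -1: (-3,2), (-2,1), (-1,0), (0,-1), (1,-2)
  (m₁,m₂)=(1,-2): CG² = 3/14, CG = +√(3/14)   ← matches the target
  (m₁,m₂)=(0,-1): CG² = 2/7, CG = −√(2/7)
  (m₁,m₂)=(-1,0): CG² = 1/7, CG = +√(1/7)
  (m₁,m₂)=(-2,1): CG² = 0/1, CG = 0
  (m₁,m₂)=(-3,2): CG² = 5/14, CG = −√(5/14)
Pairs with CG² = 3/14: (1,-2): +√(3/14)

(1,-2): +√(3/14)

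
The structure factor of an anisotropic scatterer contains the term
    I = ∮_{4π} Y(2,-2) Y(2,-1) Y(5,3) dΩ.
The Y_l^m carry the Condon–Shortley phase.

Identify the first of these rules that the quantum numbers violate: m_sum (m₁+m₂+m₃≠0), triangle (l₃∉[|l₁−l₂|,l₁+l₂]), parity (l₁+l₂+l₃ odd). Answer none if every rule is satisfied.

Σmᵢ = 0  ✓
l₃∈[|l₁−l₂|,l₁+l₂]=[0,4] required, l₃=5 fails  ✗
Σlᵢ = 9 ⇒ odd

triangle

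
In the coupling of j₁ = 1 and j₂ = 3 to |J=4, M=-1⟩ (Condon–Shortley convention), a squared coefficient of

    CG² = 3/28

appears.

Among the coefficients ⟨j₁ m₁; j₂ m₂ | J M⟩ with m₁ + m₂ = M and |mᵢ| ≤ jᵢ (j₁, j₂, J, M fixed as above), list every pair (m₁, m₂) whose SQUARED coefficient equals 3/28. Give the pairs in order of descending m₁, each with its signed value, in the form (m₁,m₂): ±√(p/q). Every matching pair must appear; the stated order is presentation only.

(1,-2): +√(3/28)

Admissible pairs with m₁+m₂ = M = -1: (-1,0), (0,-1), (1,-2)
  (m₁,m₂)=(1,-2): CG² = 3/28, CG = +√(3/28)   ← matches the target
  (m₁,m₂)=(0,-1): CG² = 15/28, CG = +√(15/28)
  (m₁,m₂)=(-1,0): CG² = 5/14, CG = +√(5/14)
Pairs with CG² = 3/28: (1,-2): +√(3/28)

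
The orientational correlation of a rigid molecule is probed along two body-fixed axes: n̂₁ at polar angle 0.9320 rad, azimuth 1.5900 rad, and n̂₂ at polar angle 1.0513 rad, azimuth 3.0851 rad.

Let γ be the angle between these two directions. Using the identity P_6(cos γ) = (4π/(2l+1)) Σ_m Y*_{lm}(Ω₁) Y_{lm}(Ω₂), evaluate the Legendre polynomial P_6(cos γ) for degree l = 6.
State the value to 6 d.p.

Addition theorem: P_6(cos γ) = (4π/13) Σ_m Y*_{lm}(Ω₁) Y_{lm}(Ω₂), m = −6…6:
  m=-6: (-0.128476, -0.014869) × (0.194943, 0.068730) = (-0.024024, -0.011729)  (running Σ = (-0.024024, -0.011729))
  m=-5: (-0.031900, 0.331205) × (-0.393273, -0.114137) = (0.050348, -0.126613)  (running Σ = (0.026324, -0.138342))
  m=-4: (0.430061, 0.033100) × (0.337823, 0.077664) = (0.142714, 0.044582)  (running Σ = (0.169038, -0.093759))
  m=-3: (0.010534, -0.182644) × (0.060254, 0.010311) = (0.002518, -0.010896)  (running Σ = (0.171556, -0.104656))
  m=-2: (0.257691, 0.009902) × (-0.349153, -0.039618) = (-0.089581, -0.013666)  (running Σ = (0.081975, -0.118322))
  m=-1: (0.005659, -0.294633) × (0.068995, 0.003902) = (0.001540, -0.020306)  (running Σ = (0.083515, -0.138628))
  m=0: (0.184125, -0.000000) × (0.330728, 0.000000) = (0.060895, 0.000000)  (running Σ = (0.144410, -0.138628))
  m=1: (-0.005659, -0.294633) × (-0.068995, 0.003902) = (0.001540, 0.020306)  (running Σ = (0.145950, -0.118322))
  m=2: (0.257691, -0.009902) × (-0.349153, 0.039618) = (-0.089581, 0.013666)  (running Σ = (0.056369, -0.104656))
  m=3: (-0.010534, -0.182644) × (-0.060254, 0.010311) = (0.002518, 0.010896)  (running Σ = (0.058887, -0.093759))
  m=4: (0.430061, -0.033100) × (0.337823, -0.077664) = (0.142714, -0.044582)  (running Σ = (0.201601, -0.138342))
  m=5: (0.031900, 0.331205) × (0.393273, -0.114137) = (0.050348, 0.126613)  (running Σ = (0.251949, -0.011729))
  m=6: (-0.128476, 0.014869) × (0.194943, -0.068730) = (-0.024024, 0.011729)  (running Σ = (0.227925, 0.000000))
Total Σ_m = (0.227925, 0.000000). Multiply by 0.966644: (0.220322, 0.000000). P_6(cos γ) = 0.220322

0.220322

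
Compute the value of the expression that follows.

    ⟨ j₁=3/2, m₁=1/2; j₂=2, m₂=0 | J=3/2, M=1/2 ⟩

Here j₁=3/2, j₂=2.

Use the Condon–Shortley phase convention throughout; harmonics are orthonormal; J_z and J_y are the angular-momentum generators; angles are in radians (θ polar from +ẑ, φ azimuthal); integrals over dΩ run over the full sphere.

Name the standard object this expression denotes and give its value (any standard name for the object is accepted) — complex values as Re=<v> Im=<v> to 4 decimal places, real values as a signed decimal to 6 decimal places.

This is a Clebsch–Gordan (vector-coupling) coefficient.
√[4·2!1!2!/6! · 2!1!2!2!2!1!] = √(16/45)
  +(−1)^0/∏(0,2,1,2,0,0)! = 1/4  (running 1/4)
  +(−1)^1/∏(1,1,0,1,1,1)! = -1  (running -3/4)
⟨..|..⟩ = √(16/45)·(-3/4) = -0.447214

Clebsch–Gordan coefficient, −√(1/5) ≈ -0.447214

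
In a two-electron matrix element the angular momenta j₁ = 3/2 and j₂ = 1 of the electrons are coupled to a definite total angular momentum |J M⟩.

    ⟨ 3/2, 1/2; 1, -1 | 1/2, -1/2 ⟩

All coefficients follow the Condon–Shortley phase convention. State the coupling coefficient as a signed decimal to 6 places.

j₁+j₂−J=2  J+j₁−j₂=1  J−j₁+j₂=0  j₁+j₂+J+1=4
(j₁±m₁, j₂±m₂, J±M) = (2,1,0,2,0,1)
P² = 2/3
sum k=0..0:
  [0] +1/2 = 1/2
S = 1/2
C² = P²·S² = 1/6 ; C = +0.408248

+0.408248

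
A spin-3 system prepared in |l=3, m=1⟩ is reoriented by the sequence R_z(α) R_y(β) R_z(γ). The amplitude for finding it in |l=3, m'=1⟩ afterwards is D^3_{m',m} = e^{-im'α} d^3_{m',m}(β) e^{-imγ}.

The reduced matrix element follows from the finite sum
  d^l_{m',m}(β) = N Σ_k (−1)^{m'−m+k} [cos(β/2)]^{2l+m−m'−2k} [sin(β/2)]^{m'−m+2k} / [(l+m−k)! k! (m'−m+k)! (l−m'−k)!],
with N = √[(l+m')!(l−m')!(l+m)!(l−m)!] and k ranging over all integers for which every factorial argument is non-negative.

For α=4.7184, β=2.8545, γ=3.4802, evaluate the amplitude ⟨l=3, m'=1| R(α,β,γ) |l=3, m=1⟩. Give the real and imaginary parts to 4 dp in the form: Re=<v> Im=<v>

D^3_{1,1}(4.7184,2.8545,3.4802) = e^{-i·1·4.7184}·d^3_{1,1}(2.8545)·e^{-i·1·3.4802}. Compute d first:
c=cos(2.854500/2)=0.143054, s=sin(2.854500/2)=0.989715; N=√[24·2·24·2]=48.000000
Admissible k: 0..2 (factorial args all ≥0)
  k=0: (−1)^0·48.0000/(48)·0.1431^6·0.9897^0 = +0.000009
  k=1: (−1)^1·48.0000/(6)·0.1431^4·0.9897^2 = -0.003282
  k=2: (−1)^2·48.0000/(8)·0.1431^2·0.9897^4 = +0.117812
d^3_{1,1}(2.8545) = +0.000009 -0.003282 +0.117812 = +0.114539
D = (+0.006011+0.999982i)·(+0.114539)·(-0.943218+0.332174i) = -0.038696-0.107805i

Re=-0.0387 Im=-0.1078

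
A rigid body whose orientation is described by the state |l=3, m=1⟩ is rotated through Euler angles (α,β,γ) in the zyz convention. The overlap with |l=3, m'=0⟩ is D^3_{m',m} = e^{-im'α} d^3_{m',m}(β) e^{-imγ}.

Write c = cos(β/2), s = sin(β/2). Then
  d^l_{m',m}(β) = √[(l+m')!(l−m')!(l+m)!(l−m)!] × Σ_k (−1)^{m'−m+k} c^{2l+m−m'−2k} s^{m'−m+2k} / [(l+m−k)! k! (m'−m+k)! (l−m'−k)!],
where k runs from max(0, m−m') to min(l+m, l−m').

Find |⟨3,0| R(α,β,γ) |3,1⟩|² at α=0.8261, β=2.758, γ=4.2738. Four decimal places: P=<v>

P=0.2859

First d^3_{0,1}(β=2.7580), then the phase factors e^{-i(0)α} and e^{-i(1)γ}:
Half-angle: c=0.190623, s=0.981663. N=√(6·6·24·2)=41.569219
k∈{1,2,3} keeps every argument non-negative
  k=1: (−1)^0·41.5692/(12)·0.1906^5·0.9817^1 = +0.000856
  k=2: (−1)^1·41.5692/(4)·0.1906^3·0.9817^3 = -0.068096
  k=3: (−1)^2·41.5692/(12)·0.1906^1·0.9817^5 = +0.601974
d^3_{0,1}(2.7580) = +0.000856 -0.068096 +0.601974 = +0.534734
|D^3_{0,1}|² = |d^3_{0,1}(β)|² = (+0.534734)² = 0.285941 (the z-rotation phases have unit modulus)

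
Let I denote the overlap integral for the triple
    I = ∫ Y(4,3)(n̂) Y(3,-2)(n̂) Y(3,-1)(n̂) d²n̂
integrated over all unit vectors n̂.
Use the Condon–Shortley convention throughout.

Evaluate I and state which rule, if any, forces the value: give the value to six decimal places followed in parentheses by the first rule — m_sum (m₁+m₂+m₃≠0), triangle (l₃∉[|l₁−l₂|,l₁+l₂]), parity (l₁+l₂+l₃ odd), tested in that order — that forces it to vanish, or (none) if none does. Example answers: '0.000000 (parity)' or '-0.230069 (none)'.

-0.095955 (none)

Checks pass: Σm=0; 10 even; l₃=3∈[1,7].
(2·4+1)(2·3+1)(2·3+1) = 441
Δ: 4! 4! 2! / 11! → 1/34650
sum: t=1:−1/72 t=2:+1/16 t=3:−1/72 = 5/144
3j²(4 3 3; 0 0 0) = Δ·Π!·Σ² = 2/77  (sign -1)
sum: t=0:+1/144 t=1:−1/288 = 1/288
3j²(4 3 3; 3 -2 -1) = Δ·Π!·Σ² = 1/99  (sign +1)
combine: 4πI² = 441·2/77·1/99 = 14/121
take √, sign -1: I = -0.09595473
No selection rule forces the value: the integral is nonzero (none).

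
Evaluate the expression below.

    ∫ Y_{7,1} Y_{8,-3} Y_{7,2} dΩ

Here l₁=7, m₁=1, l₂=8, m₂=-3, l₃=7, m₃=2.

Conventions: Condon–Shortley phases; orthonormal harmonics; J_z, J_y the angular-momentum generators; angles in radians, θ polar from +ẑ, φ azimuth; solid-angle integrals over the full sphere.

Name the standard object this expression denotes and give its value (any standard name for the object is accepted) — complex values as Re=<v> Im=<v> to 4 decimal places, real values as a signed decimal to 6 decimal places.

Gaunt coefficient, -0.059077

This is a Gaunt coefficient — the integral of a triple product of spherical harmonics over the sphere.
Rules hold: Σm=0, L=22 even, 1≤7≤15.
N = 15·17·15 = 3825
Δ = 8!·6!·8!/23! = 1/22086194130
Racah Σ t=1..7: t=1:−1/18289152000 t=2:+1/248832000 t=3:−1/24883200 t=4:+1/11943936 t=5:−1/24883200 t=6:+1/248832000 t=7:−1/18289152000 = 11/975421440
⇒ 3j(7 8 7; 0 0 0)² = 1750/289731, sgn -1
Racah Σ t=0..5: t=0:+1/20901888000 t=1:−1/348364800 t=2:+1/49766400 t=3:−1/37324800 t=4:+1/139345920 t=5:−1/3483648000 = -11/4180377600
⇒ 3j(7 8 7; 1 -3 2)² = 550/289731, sgn +1
4πI² = N·(3j₀)²·(3jₘ)² = 24062500/548653937
I = -1·√(0.0438573/4π) = -0.05907670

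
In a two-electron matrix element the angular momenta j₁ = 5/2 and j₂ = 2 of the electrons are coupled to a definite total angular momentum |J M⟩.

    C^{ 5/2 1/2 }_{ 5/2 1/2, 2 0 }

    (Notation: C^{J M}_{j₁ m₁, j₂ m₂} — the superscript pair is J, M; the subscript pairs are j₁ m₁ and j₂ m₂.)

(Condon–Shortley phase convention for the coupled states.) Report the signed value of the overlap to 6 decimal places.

√[6·2!3!2!/8! · 3!2!2!2!3!2!] = √(72/35)
  +(−1)^0/∏(0,2,2,2,1,0)! = 1/8  (running 1/8)
  +(−1)^1/∏(1,1,1,1,2,1)! = -1/2  (running -3/8)
  +(−1)^2/∏(2,0,0,0,3,2)! = 1/24  (running -1/3)
⟨..|..⟩ = √(72/35)·(-1/3) = -0.478091

-0.478091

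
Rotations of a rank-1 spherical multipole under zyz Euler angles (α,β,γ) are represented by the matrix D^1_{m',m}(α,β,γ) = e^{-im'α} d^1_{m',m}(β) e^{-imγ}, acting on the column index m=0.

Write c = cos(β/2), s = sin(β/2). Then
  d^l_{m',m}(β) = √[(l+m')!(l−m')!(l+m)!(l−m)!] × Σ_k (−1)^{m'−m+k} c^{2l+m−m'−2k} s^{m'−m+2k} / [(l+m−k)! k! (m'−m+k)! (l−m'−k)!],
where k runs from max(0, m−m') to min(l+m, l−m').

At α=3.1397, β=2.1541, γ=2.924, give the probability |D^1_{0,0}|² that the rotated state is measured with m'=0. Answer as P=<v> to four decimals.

P=0.3034

First d^1_{0,0}(β=2.1541), then the phase factors e^{-i(0)α} and e^{-i(0)γ}:
c=cos(2.154100/2)=0.473928, s=sin(2.154100/2)=0.880564; N=√[1·1·1·1]=1.000000
k∈{0,1} keeps every argument non-negative
  k=0: (−1)^0·1.0000/(1)·0.4739^2·0.8806^0 = +0.224608
  k=1: (−1)^1·1.0000/(1)·0.4739^0·0.8806^2 = -0.775392
d^1_{0,0}(2.1541) = +0.224608 -0.775392 = -0.550784
|D^1_{0,0}|² = |d^1_{0,0}(β)|² = (-0.550784)² = 0.303363 (the z-rotation phases have unit modulus)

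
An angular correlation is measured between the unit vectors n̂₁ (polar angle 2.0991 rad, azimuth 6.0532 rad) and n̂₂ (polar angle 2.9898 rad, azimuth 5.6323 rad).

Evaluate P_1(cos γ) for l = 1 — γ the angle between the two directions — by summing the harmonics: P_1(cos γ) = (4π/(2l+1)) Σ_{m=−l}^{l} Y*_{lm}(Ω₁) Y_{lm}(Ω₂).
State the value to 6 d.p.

0.617470

Addition theorem: P_1(cos γ) = (4π/3) Σ_m Y*_{lm}(Ω₁) Y_{lm}(Ω₂), m = −1…1:
  term(m=-1) = +0.014228+0.006369i   from Y*(Ω₁)=+0.290534-0.068022i, Y(Ω₂)=+0.041561+0.031653i
  term(m=+0) = +0.118954+0.000000i   from Y*(Ω₁)=-0.246289-0.000000i, Y(Ω₂)=-0.482984+0.000000i
  term(m=+1) = +0.014228-0.006369i   from Y*(Ω₁)=-0.290534-0.068022i, Y(Ω₂)=-0.041561+0.031653i
Σ over m = +0.147410+0.000000i; ×(4π/3) → +0.617470+0.000000i. Real part: 0.617470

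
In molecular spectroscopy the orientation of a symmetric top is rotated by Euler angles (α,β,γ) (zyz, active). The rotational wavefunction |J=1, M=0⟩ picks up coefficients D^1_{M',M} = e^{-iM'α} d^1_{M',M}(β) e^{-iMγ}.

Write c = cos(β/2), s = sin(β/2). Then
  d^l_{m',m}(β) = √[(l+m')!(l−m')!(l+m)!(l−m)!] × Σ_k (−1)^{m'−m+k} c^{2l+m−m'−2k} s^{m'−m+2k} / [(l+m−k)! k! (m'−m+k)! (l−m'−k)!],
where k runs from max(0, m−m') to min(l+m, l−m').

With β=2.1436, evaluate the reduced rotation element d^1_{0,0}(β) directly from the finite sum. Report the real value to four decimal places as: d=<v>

d=-0.5420

d^1_{0,0}(β=2.1436) via the finite sum:
Half-angle: c=0.478544, s=0.878063. N=√(1·1·1·1)=1.000000
k: max(0,(0)−(0))=0 … min(1+(0),1−(0))=1
  k=0: (−1)^0·1.0000/(1)·0.4785^2·0.8781^0 = +0.229005
  k=1: (−1)^1·1.0000/(1)·0.4785^0·0.8781^2 = -0.770995
d^1_{0,0}(2.1436) = +0.229005 -0.770995 = -0.541990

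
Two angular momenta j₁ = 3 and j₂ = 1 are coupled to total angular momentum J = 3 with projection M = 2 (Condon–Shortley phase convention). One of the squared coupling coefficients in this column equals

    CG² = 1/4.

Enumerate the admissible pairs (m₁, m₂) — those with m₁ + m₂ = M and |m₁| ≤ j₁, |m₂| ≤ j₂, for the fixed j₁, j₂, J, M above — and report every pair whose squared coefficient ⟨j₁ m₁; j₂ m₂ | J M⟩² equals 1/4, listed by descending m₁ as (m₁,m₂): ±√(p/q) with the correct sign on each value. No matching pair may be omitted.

(3,-1): +√(1/4)

Admissible pairs with m₁+m₂ = M = 2: (1,1), (2,0), (3,-1)
  (m₁,m₂)=(3,-1): CG² = 1/4, CG = +√(1/4)   ← matches the target
  (m₁,m₂)=(2,0): CG² = 1/3, CG = +√(1/3)
  (m₁,m₂)=(1,1): CG² = 5/12, CG = −√(5/12)
Pairs with CG² = 1/4: (3,-1): +√(1/4)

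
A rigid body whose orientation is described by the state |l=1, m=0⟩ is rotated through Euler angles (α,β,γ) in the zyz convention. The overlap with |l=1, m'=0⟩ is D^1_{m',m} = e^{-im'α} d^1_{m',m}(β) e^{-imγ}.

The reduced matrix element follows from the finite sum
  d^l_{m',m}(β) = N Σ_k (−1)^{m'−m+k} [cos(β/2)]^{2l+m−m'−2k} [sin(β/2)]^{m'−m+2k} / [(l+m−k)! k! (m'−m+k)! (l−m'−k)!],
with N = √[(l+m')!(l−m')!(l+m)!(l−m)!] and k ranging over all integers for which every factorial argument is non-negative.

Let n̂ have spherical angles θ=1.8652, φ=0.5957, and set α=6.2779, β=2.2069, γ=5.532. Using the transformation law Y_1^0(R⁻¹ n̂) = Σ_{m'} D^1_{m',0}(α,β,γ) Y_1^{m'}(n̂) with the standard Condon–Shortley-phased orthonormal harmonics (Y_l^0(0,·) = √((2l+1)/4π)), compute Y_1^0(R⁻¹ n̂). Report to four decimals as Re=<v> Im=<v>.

Need the full column D^1_{m',0} for m'=−1..1 at α=6.2779, β=2.2069, γ=5.5320.
cos(β/2)=0.450519, sin(β/2)=0.892767
d^1_{-1,0}: single k=1 term ⇒ +0.568808;  D = +0.568800-0.003006i
d^1_{0,0}: k∈[0..1] ⇒ +0.202967 -0.797033 = -0.594066;  D = -0.594066+0.000000i
d^1_{1,0}: single k=0 term ⇒ -0.568808;  D = -0.568800-0.003006i
Y_1^{m'}(θ=1.8652,φ=0.5957) and Σ D·Y over m':
  (+0.5688-0.0030i)·(+0.2737-0.1855i)  (-0.5941+0.0000i)·(-0.1418+0.0000i)  (-0.5688-0.0030i)·(-0.2737-0.1855i)
Y_1^0(R⁻¹ n̂) = +0.394449+0.000000i

Re=0.3944 Im=0.0000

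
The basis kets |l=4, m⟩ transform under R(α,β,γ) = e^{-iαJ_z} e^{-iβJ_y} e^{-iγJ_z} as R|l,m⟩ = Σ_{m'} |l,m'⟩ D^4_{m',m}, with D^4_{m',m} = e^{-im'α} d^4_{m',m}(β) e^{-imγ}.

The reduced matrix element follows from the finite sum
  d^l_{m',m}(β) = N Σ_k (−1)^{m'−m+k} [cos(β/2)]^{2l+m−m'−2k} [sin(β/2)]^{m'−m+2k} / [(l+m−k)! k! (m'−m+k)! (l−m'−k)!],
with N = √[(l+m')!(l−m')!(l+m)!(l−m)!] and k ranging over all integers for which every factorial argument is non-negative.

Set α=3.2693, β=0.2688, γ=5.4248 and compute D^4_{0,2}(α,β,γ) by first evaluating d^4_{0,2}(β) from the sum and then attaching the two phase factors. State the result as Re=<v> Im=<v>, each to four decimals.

Re=-0.0223 Im=0.1519

First d^4_{0,2}(β=0.2688), then the phase factors e^{-i(0)α} and e^{-i(2)γ}:
With c≡cos(β/2)=0.990982 and s≡sin(β/2)=0.133996, N=[24·24·720·2]^{1/2}=910.735966
The bounds max(0,m−m')=2 and min(l+m,l−m')=4 give 3 terms
  k=2: (−1)^0·910.7360/(96)·0.9910^6·0.1340^2 = +0.161323
  k=3: (−1)^1·910.7360/(36)·0.9910^4·0.1340^4 = -0.007865
  k=4: (−1)^2·910.7360/(96)·0.9910^2·0.1340^6 = +0.000054
d^4_{0,2}(0.2688) = +0.161323 -0.007865 +0.000054 = +0.153512
Attach z-rotation phases: D = e^{-i(0)(3.2693)}·(+0.153512)·e^{-i(2)(5.4248)} = -0.022329+0.151879i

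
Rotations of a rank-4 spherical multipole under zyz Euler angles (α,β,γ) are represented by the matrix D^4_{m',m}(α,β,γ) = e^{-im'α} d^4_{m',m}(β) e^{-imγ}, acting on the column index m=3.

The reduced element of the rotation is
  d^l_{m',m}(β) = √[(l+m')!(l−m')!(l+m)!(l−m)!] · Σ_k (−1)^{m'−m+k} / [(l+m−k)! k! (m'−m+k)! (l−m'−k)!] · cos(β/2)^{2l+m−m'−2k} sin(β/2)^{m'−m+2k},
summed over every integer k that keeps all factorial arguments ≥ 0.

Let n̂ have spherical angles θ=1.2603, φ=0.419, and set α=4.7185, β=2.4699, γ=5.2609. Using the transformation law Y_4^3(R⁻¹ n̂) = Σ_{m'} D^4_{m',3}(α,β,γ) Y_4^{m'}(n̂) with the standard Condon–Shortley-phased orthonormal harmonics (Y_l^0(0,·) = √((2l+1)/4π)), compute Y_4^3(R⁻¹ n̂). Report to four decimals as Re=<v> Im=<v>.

Re=0.1754 Im=0.3654

Need the full column D^4_{m',3} for m'=−4..4 at α=4.7185, β=2.4699, γ=5.2609.
cos(β/2)=0.329568, sin(β/2)=0.944132
d^4_{-4,3}: single k=7 term ⇒ +0.623331;  D = -0.622543+0.031336i
d^4_{-3,3}: k∈[6..7] ⇒ +0.538499 -0.631336 = -0.092838;  D = +0.005234+0.092690i
d^4_{-2,3}: k∈[5..6] ⇒ +0.301429 -0.824589 = -0.523160;  D = -0.522138+0.032684i
d^4_{-1,3}: k∈[4..5] ⇒ +0.124003 -0.610600 = -0.486597;  D = -0.033367-0.485452i
d^4_{0,3}: k∈[3..4] ⇒ +0.038716 -0.317734 = -0.279018;  D = +0.278239-0.020833i
d^4_{1,3}: k∈[2..3] ⇒ +0.009066 -0.124003 = -0.114937;  D = +0.009282+0.114561i
d^4_{2,3}: k∈[1..2] ⇒ +0.001492 -0.036729 = -0.035237;  D = -0.035104+0.003060i
d^4_{3,3}: k∈[0..1] ⇒ +0.000139 -0.007995 = -0.007856;  D = -0.000730-0.007822i
d^4_{4,3}: single k=0 term ⇒ -0.001128;  D = +0.001122-0.000112i
Y_4^{m'}(θ=1.2603,φ=0.419) and Σ D·Y over m':
  (-0.6225+0.0313i)·(-0.0382-0.3618i)  (+0.0052+0.0927i)·(+0.1019-0.3140i)  (-0.5221+0.0327i)·(-0.0703+0.0781i)  (-0.0334-0.4855i)·(-0.2950+0.1314i)  (+0.2782-0.0208i)·(+0.0534+0.0000i)  (+0.0093+0.1146i)·(+0.2950+0.1314i)  (-0.0351+0.0031i)·(-0.0703-0.0781i)  (-0.0007-0.0078i)·(-0.1019-0.3140i)  (+0.0011-0.0001i)·(-0.0382+0.3618i)
Y_4^3(R⁻¹ n̂) = +0.175404+0.365428i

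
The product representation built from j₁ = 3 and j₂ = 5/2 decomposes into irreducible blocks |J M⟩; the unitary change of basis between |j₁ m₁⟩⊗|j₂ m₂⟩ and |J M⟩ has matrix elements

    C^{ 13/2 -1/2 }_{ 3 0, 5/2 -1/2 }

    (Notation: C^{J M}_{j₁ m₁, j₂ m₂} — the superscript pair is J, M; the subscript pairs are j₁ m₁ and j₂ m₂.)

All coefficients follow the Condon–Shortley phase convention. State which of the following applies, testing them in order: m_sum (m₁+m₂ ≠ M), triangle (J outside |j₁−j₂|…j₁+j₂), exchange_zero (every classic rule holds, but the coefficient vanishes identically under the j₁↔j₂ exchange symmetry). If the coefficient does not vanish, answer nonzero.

m-sum: m₁+m₂ = 0+(-1/2) = -1/2, M = -1/2  ✓
triangle: need |j₁−j₂| ≤ J ≤ j₁+j₂, i.e. J ∈ [1/2, 11/2]; J = 13/2 is outside ✗ ⇒ coefficient is 0

triangle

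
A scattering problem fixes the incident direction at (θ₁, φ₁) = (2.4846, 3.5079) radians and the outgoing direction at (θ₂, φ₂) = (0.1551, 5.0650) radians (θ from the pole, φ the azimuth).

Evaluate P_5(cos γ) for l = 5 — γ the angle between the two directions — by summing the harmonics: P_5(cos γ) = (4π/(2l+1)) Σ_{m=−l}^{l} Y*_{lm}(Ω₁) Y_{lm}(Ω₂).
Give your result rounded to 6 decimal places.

0.415666

Summing Y*_{l m}(θ₁,φ₁)·Y_{l m}(θ₂,φ₂) over m ∈ [−5, 5]; prefactor 4π/(2·5+1) = 1.142397:
  m=-5: (+0.010167-0.038105i) × (+0.000040-0.000008i) = +0.000000-0.000002i  (running Σ = +0.000000-0.000002i)
  m=-4: (-0.017038-0.160794i) × (+0.000132-0.000815i) = -0.000133-0.000007i  (running Σ = -0.000133-0.000009i)
  m=-3: (-0.166325-0.325918i) × (-0.008651-0.004873i) = -0.000149+0.003630i  (running Σ = -0.000282+0.003621i)
  m=-2: (-0.327844-0.294941i) × (-0.058675+0.049948i) = +0.033968+0.000931i  (running Σ = +0.033686+0.004552i)
  m=-1: (-0.087242-0.033468i) × (+0.125481+0.340991i) = +0.000465-0.033948i  (running Σ = +0.034151-0.029397i)
  m=0: (+0.381800-0.000000i) × (+0.774104+0.000000i) = +0.295553+0.000000i  (running Σ = +0.329704-0.029397i)
  m=1: (+0.087242-0.033468i) × (-0.125481+0.340991i) = +0.000465+0.033948i  (running Σ = +0.330169+0.004552i)
  m=2: (-0.327844+0.294941i) × (-0.058675-0.049948i) = +0.033968-0.000931i  (running Σ = +0.364137+0.003621i)
  m=3: (+0.166325-0.325918i) × (+0.008651-0.004873i) = -0.000149-0.003630i  (running Σ = +0.363987-0.000009i)
  m=4: (-0.017038+0.160794i) × (+0.000132+0.000815i) = -0.000133+0.000007i  (running Σ = +0.363854-0.000002i)
  m=5: (-0.010167-0.038105i) × (-0.000040-0.000008i) = +0.000000+0.000002i  (running Σ = +0.363854-0.000000i)
Total Σ_m = +0.363854-0.000000i. Multiply by 1.142397: +0.415666-0.000000i. P_5(cos γ) = 0.415666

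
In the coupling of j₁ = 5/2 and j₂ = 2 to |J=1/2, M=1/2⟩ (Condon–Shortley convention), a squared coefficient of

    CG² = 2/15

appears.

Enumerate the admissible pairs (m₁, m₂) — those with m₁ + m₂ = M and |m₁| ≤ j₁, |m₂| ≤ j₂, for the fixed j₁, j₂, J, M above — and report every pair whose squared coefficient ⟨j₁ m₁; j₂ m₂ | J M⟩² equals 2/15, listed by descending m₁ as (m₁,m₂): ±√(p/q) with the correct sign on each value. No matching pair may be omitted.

(-1/2,1): −√(2/15)

Admissible pairs with m₁+m₂ = M = 1/2: (-3/2,2), (-1/2,1), (1/2,0), (3/2,-1), (5/2,-2)
  (m₁,m₂)=(5/2,-2): CG² = 1/3, CG = +√(1/3)
  (m₁,m₂)=(3/2,-1): CG² = 4/15, CG = −√(4/15)
  (m₁,m₂)=(1/2,0): CG² = 1/5, CG = +√(1/5)
  (m₁,m₂)=(-1/2,1): CG² = 2/15, CG = −√(2/15)   ← matches the target
  (m₁,m₂)=(-3/2,2): CG² = 1/15, CG = +√(1/15)
Pairs with CG² = 2/15: (-1/2,1): −√(2/15)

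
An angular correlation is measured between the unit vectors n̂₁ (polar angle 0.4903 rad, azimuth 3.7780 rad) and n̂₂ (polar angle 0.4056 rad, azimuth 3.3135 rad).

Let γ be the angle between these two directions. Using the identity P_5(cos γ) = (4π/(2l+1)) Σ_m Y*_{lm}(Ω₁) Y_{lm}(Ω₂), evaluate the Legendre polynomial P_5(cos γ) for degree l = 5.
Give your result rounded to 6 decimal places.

Term-by-term m-sum for l=5 (normalisation 4π/11 = 1.142397):
  m=-5: Y*=(0.010737, 0.000434)  Y=(-0.002898, 0.003363)  product (-0.000033, 0.000035)
  m=-4: Y*=(-0.052688, 0.035734)  Y=(0.025260, -0.020747)  product (-0.000589, 0.001996)
  m=-3: Y*=(0.072007, -0.204584)  Y=(-0.121992, 0.069157)  product (0.005364, 0.029937)
  m=-2: Y*=(0.129918, 0.423012)  Y=(0.349902, -0.125277)  product (0.098452, 0.131737)
  m=-1: Y*=(-0.342514, -0.253109)  Y=(-0.516695, 0.089709)  product (0.199682, 0.100054)
  m=+0: Y*=(-0.136163, -0.000000)  Y=(0.086894, 0.000000)  product (-0.011832, -0.000000)
  m=+1: Y*=(0.342514, -0.253109)  Y=(0.516695, 0.089709)  product (0.199682, -0.100054)
  m=+2: Y*=(0.129918, -0.423012)  Y=(0.349902, 0.125277)  product (0.098452, -0.131737)
  m=+3: Y*=(-0.072007, -0.204584)  Y=(0.121992, 0.069157)  product (0.005364, -0.029937)
  m=+4: Y*=(-0.052688, -0.035734)  Y=(0.025260, 0.020747)  product (-0.000589, -0.001996)
  m=+5: Y*=(-0.010737, 0.000434)  Y=(0.002898, 0.003363)  product (-0.000033, -0.000035)
Accumulated sum (0.593921, 0.000000); after 4π/(2l+1) scaling, (0.678493, 0.000000) ⇒ P_5 = 0.678493

0.678493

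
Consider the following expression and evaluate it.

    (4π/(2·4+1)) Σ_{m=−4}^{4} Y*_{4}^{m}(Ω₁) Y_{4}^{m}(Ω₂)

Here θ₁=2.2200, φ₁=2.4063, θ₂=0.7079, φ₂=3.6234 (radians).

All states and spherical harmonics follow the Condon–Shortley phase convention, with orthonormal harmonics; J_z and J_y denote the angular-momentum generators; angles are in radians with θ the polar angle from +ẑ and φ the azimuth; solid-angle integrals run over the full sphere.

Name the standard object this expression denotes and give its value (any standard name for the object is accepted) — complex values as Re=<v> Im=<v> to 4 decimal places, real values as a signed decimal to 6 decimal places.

Legendre polynomial (addition theorem), +0.108077

This sum is the spherical-harmonic addition theorem: it equals the Legendre polynomial P_l(cos γ) of the angle γ between the two directions.
Expand P_4 via completeness: Σ_{m} conj(Y_{4,m}) at Ω₁ times Y_{4,m} at Ω₂ —
  term(m=-4) = 0.00219 + 0.01392j   from Y*(Ω₁)=-0.17460 - 0.03547j, Y(Ω₂)=-0.02760 - 0.07414j
  term(m=-3) = 0.08728 - 0.04879j   from Y*(Ω₁)=-0.22689 - 0.30789j, Y(Ω₂)=-0.03269 + 0.25939j
  term(m=-2) = -0.10811 - 0.09244j   from Y*(Ω₁)=0.03309 - 0.32912j, Y(Ω₂)=0.24535 - 0.35316j
  term(m=-1) = 0.00847 - 0.02295j   from Y*(Ω₁)=-0.07462 + 0.06749j, Y(Ω₂)=-0.21545 + 0.11266j
  term(m=+0) = 0.09775 + 0.00000j   from Y*(Ω₁)=-0.34796 + 0.00000j, Y(Ω₂)=-0.28092 + 0.00000j
  term(m=+1) = 0.00847 + 0.02295j   from Y*(Ω₁)=0.07462 + 0.06749j, Y(Ω₂)=0.21545 + 0.11266j
  term(m=+2) = -0.10811 + 0.09244j   from Y*(Ω₁)=0.03309 + 0.32912j, Y(Ω₂)=0.24535 + 0.35316j
  term(m=+3) = 0.08728 + 0.04879j   from Y*(Ω₁)=0.22689 - 0.30789j, Y(Ω₂)=0.03269 + 0.25939j
  term(m=+4) = 0.00219 - 0.01392j   from Y*(Ω₁)=-0.17460 + 0.03547j, Y(Ω₂)=-0.02760 + 0.07414j
Accumulated sum 0.07740 + 0.00000j; after 4π/(2l+1) scaling, 0.10808 + 0.00000j ⇒ P_4 = 0.108077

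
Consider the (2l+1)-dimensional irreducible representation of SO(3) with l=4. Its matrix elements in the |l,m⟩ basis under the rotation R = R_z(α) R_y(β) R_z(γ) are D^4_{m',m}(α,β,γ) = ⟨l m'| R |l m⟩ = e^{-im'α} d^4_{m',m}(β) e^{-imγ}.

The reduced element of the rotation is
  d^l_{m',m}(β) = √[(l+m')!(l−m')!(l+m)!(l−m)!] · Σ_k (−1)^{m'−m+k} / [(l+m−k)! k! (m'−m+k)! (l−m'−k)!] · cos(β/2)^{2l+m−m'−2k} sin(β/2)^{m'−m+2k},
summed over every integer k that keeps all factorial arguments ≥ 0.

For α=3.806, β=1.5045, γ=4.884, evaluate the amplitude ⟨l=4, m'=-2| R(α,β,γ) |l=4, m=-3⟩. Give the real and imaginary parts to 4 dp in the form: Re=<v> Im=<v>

First d^4_{-2,-3}(β=1.5045), then the phase factors e^{-i(-2)α} and e^{-i(-3)γ}:
With c≡cos(β/2)=0.730153 and s≡sin(β/2)=0.683283, N=[2·720·1·5040]^{1/2}=2693.993318
Admissible k: 0..1 (factorial args all ≥0)
  k=0: (−1)^1·2693.9933/(720)·0.7302^7·0.6833^1 = -0.282855
  k=1: (−1)^2·2693.9933/(240)·0.7302^5·0.6833^3 = +0.743119
d^4_{-2,-3}(1.5045) = -0.282855 +0.743119 = +0.460264
Phases: e^{-i·(-2)·3.8060}=+0.239627+0.970865i, e^{-i·(-3)·4.8840}=-0.492390+0.870375i ⇒ D=-0.443237-0.124031i

Re=-0.4432 Im=-0.1240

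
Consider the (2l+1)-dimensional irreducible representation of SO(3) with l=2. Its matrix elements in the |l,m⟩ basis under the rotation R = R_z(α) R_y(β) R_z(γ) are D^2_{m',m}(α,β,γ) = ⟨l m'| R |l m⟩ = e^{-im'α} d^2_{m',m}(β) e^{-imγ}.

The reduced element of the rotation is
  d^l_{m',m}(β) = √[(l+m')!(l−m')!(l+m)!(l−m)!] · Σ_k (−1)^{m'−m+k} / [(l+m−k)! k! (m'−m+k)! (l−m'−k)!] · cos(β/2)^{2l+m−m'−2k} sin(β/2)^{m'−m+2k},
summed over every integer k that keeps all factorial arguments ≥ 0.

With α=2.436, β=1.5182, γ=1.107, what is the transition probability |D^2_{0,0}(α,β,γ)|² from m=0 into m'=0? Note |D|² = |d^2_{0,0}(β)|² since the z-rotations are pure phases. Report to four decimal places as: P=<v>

P=0.2459

First d^2_{0,0}(β=1.5182), then the phase factors e^{-i(0)α} and e^{-i(0)γ}:
With c≡cos(β/2)=0.725456 and s≡sin(β/2)=0.688269, N=[2·2·2·2]^{1/2}=4.000000
k: max(0,(0)−(0))=0 … min(2+(0),2−(0))=2
  k=0: (−1)^0·4.0000/(4)·0.7255^4·0.6883^0 = +0.276977
  k=1: (−1)^1·4.0000/(1)·0.7255^2·0.6883^2 = -0.997236
  k=2: (−1)^2·4.0000/(4)·0.7255^0·0.6883^4 = +0.224405
d^2_{0,0}(1.5182) = +0.276977 -0.997236 +0.224405 = -0.495854
|D^2_{0,0}|² = |d^2_{0,0}(β)|² = (-0.495854)² = 0.245871 (the z-rotation phases have unit modulus)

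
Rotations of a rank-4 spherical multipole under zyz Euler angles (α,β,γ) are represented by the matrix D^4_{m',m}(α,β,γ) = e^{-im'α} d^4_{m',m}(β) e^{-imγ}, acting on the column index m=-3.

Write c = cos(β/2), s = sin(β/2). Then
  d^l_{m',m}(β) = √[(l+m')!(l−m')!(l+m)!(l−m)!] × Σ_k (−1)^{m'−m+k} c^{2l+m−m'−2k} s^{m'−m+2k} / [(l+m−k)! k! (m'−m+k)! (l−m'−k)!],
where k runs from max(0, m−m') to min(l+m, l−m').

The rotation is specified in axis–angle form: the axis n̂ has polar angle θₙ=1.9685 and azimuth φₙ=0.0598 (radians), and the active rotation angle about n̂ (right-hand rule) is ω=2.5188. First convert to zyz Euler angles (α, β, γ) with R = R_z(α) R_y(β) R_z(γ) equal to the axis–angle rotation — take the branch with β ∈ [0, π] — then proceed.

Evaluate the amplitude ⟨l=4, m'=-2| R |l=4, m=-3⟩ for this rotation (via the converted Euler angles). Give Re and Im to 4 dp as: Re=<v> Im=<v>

Axis–angle → zyz. n̂ = (sinθₙcosφₙ, sinθₙsinφₙ, cosθₙ) = (+0.920305, +0.055100, -0.387302), ω = 2.5188.
R = I cosω + sinω [n̂]ₓ + (1−cosω) n̂n̂ᵀ gives
  R = [+0.722655, +0.317813, -0.613812; -0.134019, -0.806751, -0.575493; -0.678092, +0.498145, -0.540409]
β = atan2(√(R₁₃²+R₂₃²), R₃₃) = 2.141720; α = atan2(R₂₃, R₁₃) mod 2π = 3.894782; γ = atan2(R₃₂, −R₃₁) mod 2π = 0.633590
First d^4_{-2,-3}(β=2.1417), then the phase factors e^{-i(-2)α} and e^{-i(-3)γ}:
c=cos(2.141720/2)=0.479370, s=sin(2.141720/2)=0.877613; N=√[2·720·1·5040]=2693.993318
Admissible k: 0..1 (factorial args all ≥0)
  k=0: (−1)^1·2693.9933/(720)·0.4794^7·0.8776^1 = -0.019101
  k=1: (−1)^2·2693.9933/(240)·0.4794^5·0.8776^3 = +0.192065
d^4_{-2,-3}(2.1417) = -0.019101 +0.192065 = +0.172964
Phases: e^{-i·(-2)·3.8948}=+0.064373+0.997926i, e^{-i·(-3)·0.6336}=-0.324017+0.946051i ⇒ D=-0.166901-0.045393i

Re=-0.1669 Im=-0.0454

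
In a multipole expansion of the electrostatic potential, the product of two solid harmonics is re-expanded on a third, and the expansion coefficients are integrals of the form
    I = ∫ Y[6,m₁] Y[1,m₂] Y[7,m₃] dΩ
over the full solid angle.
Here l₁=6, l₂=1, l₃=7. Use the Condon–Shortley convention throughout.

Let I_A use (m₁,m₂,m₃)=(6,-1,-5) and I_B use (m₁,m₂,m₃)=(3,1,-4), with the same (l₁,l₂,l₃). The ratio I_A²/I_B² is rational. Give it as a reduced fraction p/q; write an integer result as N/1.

Same 6,1,7: normalisation and zero-m 3j drop out of the ratio.
A: Δ: 0! 12! 2! / 15! → 1/1365; sum: t=0:+1/958003200 = 1/958003200; 3j²(6 1 7; 6 -1 -5) = Δ·Π!·Σ² = 1/1365  (sign +1)
B: Δ: 0! 12! 2! / 15! → 1/1365; sum: t=0:+1/4354560 = 1/4354560; 3j²(6 1 7; 3 1 -4) = Δ·Π!·Σ² = 11/273  (sign -1)
I_A²/I_B² = (1/1365)/(11/273) = 1/55

1/55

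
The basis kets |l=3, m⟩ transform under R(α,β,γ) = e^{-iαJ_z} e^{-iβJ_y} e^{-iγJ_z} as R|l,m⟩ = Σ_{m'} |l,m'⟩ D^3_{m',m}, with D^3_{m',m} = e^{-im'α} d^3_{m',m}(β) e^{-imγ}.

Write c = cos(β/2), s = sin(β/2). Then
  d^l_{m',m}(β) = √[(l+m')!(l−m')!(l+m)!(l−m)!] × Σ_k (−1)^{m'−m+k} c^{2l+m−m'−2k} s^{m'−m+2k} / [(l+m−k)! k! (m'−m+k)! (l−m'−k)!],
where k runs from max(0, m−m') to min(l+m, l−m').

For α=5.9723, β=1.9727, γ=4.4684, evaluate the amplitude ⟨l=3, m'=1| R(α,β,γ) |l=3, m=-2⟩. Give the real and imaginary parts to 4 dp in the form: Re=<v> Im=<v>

First d^3_{1,-2}(β=1.9727), then the phase factors e^{-i(1)α} and e^{-i(-2)γ}:
c=cos(1.972700/2)=0.551738, s=sin(1.972700/2)=0.834018; N=√[24·2·1·120]=75.894664
k: max(0,(-2)−(1))=0 … min(3+(-2),3−(1))=1
  k=0: (−1)^3·75.8947/(12)·0.5517^3·0.8340^3 = -0.616245
  k=1: (−1)^4·75.8947/(24)·0.5517^1·0.8340^5 = +0.704059
d^3_{1,-2}(1.9727) = -0.616245 +0.704059 = +0.087813
Attach z-rotation phases: D = e^{-i(1)(5.9723)}·(+0.087813)·e^{-i(-2)(4.4684)} = -0.086440+0.015470i

Re=-0.0864 Im=0.0155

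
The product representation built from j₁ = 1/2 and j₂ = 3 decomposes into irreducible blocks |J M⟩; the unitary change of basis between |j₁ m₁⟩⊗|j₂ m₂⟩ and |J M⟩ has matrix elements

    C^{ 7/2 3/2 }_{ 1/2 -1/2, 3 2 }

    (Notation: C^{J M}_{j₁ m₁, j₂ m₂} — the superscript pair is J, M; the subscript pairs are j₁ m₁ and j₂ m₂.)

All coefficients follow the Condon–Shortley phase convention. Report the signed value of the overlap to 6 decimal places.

+√(2/7) ≈ +0.534522

√[8·0!1!6!/8! · 0!1!5!1!5!2!] = √(28800/7)
  +(−1)^0/∏(0,0,1,5,0,1)! = 1/120  (running 1/120)
⟨..|..⟩ = √(28800/7)·(1/120) = +0.534522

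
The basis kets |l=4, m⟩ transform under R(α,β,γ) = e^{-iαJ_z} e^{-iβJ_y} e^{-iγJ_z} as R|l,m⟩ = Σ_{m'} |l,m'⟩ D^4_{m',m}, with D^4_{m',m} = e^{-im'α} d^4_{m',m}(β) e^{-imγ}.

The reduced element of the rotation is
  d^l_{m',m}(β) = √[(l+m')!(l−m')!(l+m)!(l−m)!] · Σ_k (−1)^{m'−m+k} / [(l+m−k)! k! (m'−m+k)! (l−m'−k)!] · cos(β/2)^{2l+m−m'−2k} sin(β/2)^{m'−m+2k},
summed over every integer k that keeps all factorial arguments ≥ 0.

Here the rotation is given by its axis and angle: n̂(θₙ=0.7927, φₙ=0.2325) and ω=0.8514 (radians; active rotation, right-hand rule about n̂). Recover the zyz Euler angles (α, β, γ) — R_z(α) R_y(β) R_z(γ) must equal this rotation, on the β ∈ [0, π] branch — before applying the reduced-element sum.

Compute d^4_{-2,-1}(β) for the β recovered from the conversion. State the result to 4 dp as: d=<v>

d=0.5058

Axis–angle → zyz. n̂ = (sinθₙcosφₙ, sinθₙsinφₙ, cosθₙ) = (+0.693087, +0.164110, +0.701925), ω = 0.8514.
R = I cosω + sinω [n̂]ₓ + (1−cosω) n̂n̂ᵀ gives
  R = [+0.822770, -0.489196, +0.289373; +0.566785, +0.668116, -0.482054; +0.042484, +0.560631, +0.826975]
β = atan2(√(R₁₃²+R₂₃²), R₃₃) = 0.597090; α = atan2(R₂₃, R₁₃) mod 2π = 5.253023; γ = atan2(R₃₂, −R₃₁) mod 2π = 1.646431
d^4_{-2,-1}(β=0.5971) via the finite sum:
With c≡cos(β/2)=0.955765 and s≡sin(β/2)=0.294130, N=[2·720·6·120]^{1/2}=1018.233765
k: max(0,(-1)−(-2))=1 … min(4+(-1),4−(-2))=3
  k=1: (−1)^0·1018.2338/(240)·0.9558^7·0.2941^1 = +0.909148
  k=2: (−1)^1·1018.2338/(48)·0.9558^5·0.2941^3 = -0.430508
  k=3: (−1)^2·1018.2338/(72)·0.9558^3·0.2941^5 = +0.027181
d^4_{-2,-1}(0.5971) = +0.909148 -0.430508 +0.027181 = +0.505822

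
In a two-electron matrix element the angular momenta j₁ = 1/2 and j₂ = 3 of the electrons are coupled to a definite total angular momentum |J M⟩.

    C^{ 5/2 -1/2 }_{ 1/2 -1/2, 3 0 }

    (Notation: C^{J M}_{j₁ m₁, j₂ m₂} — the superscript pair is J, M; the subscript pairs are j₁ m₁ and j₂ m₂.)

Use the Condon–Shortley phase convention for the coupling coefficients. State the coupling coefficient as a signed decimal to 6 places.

-0.654654  (= −√(3/7))

j₁+j₂−J=1  J+j₁−j₂=0  J−j₁+j₂=5  j₁+j₂+J+1=7
(j₁±m₁, j₂±m₂, J±M) = (0,1,3,3,2,3)
P² = 432/7
sum k=1..1:
  [1] −1/12 = -1/12
S = -1/12
C² = P²·S² = 3/7 ; C = -0.654654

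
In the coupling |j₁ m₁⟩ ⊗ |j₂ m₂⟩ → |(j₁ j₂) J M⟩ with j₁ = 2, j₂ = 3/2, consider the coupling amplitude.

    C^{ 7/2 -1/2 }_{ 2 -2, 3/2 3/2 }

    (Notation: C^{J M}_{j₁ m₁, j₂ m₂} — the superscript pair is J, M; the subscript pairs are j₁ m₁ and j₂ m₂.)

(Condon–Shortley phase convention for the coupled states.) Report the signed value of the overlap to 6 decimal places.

√[8·0!4!3!/8! · 0!4!3!0!3!4!] = √(20736/35)
  +(−1)^0/∏(0,0,4,3,0,0)! = 1/144  (running 1/144)
⟨..|..⟩ = √(20736/35)·(1/144) = +0.169031

+0.169031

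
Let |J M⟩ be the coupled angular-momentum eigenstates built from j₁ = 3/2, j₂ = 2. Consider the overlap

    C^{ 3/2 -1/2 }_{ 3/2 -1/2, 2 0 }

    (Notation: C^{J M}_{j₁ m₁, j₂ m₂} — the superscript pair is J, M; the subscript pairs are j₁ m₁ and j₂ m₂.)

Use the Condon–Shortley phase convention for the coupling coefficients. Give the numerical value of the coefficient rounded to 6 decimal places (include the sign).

j₁+j₂−J=2  J+j₁−j₂=1  J−j₁+j₂=2  j₁+j₂+J+1=6
(j₁±m₁, j₂±m₂, J±M) = (1,2,2,2,1,2)
P² = 16/45
sum k=1..2:
  [1] −1/1 = -1
  [2] +1/4 = 1/4
S = -3/4
C² = P²·S² = 1/5 ; C = -0.447214

−√(1/5) ≈ -0.447214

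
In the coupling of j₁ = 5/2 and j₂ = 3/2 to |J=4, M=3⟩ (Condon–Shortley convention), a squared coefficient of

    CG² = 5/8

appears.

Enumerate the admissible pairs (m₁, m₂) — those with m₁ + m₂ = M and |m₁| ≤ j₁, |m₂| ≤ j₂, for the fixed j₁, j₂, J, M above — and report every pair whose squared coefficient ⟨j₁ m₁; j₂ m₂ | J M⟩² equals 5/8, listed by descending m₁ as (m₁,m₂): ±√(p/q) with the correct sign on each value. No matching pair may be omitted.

Admissible pairs with m₁+m₂ = M = 3: (3/2,3/2), (5/2,1/2)
  (m₁,m₂)=(5/2,1/2): CG² = 3/8, CG = +√(3/8)
  (m₁,m₂)=(3/2,3/2): CG² = 5/8, CG = +√(5/8)   ← matches the target
Pairs with CG² = 5/8: (3/2,3/2): +√(5/8)

(3/2,3/2): +√(5/8)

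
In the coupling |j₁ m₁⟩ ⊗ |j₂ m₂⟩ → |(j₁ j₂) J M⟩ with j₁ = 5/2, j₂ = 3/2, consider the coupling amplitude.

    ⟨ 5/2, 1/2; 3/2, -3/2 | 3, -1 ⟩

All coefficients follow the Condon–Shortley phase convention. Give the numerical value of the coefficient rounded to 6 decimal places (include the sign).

+√(9/20) = +0.670820

j₁+j₂−J=1  J+j₁−j₂=4  J−j₁+j₂=2  j₁+j₂+J+1=8
(j₁±m₁, j₂±m₂, J±M) = (3,2,0,3,2,4)
P² = 144/5
sum k=0..0:
  [0] +1/8 = 1/8
S = 1/8
C² = P²·S² = 9/20 ; C = +0.670820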